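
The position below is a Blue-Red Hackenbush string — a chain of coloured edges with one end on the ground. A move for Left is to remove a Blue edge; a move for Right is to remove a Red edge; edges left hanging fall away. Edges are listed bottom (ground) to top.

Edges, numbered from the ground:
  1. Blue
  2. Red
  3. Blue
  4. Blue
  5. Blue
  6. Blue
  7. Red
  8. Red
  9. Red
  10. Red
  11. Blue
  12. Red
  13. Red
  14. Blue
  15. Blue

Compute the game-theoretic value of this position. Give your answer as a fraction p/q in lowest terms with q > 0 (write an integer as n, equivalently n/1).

Recurse on prefixes of the 15-edge string Blue Red Blue Blue Blue Blue Red Red Red Red Blue Red Red Blue Blue:
g_1 [B]  L=[0]  R=[—]  ⇒ 1
g_2 [BR]  L=[0]  R=[1]  ⇒ 1/2
g_3 [BRB]  L=[0,1/2]  R=[1]  ⇒ 3/4
g_4 [BRBB]  L=[0,1/2,3/4]  R=[1]  ⇒ 7/8
g_5 [BRBBB]  L=[0,1/2,3/4,7/8]  R=[1]  ⇒ 15/16
g_6 [BRBBBB]  L=[0,1/2,3/4,7/8,15/16]  R=[1]  ⇒ 31/32
g_7 [BRBBBBR]  L=[0,1/2,3/4,7/8,15/16]  R=[31/32,1]  ⇒ 61/64
g_8 [BRBBBBRR]  L=[0,1/2,3/4,7/8,15/16]  R=[61/64,31/32,1]  ⇒ 121/128
g_9 [BRBBBBRRR]  L=[0,1/2,3/4,7/8,15/16]  R=[121/128,61/64,31/32,1]  ⇒ 241/256
g_10 [BRBBBBRRRR]  L=[0,1/2,3/4,7/8,15/16]  R=[241/256,121/128,61/64,31/32,1]  ⇒ 481/512
g_11 [BRBBBBRRRRB]  L=[0,1/2,3/4,7/8,15/16,481/512]  R=[241/256,121/128,61/64,31/32,1]  ⇒ 963/1024
g_12 [BRBBBBRRRRBR]  L=[0,1/2,3/4,7/8,15/16,481/512]  R=[963/1024,241/256,121/128,61/64,31/32,1]  ⇒ 1925/2048
g_13 [BRBBBBRRRRBRR]  L=[0,1/2,3/4,7/8,15/16,481/512]  R=[1925/2048,963/1024,241/256,121/128,61/64,31/32,1]  ⇒ 3849/4096
g_14 [BRBBBBRRRRBRRB]  L=[0,1/2,3/4,7/8,15/16,481/512,3849/4096]  R=[1925/2048,963/1024,241/256,121/128,61/64,31/32,1]  ⇒ 7699/8192
g_15 [BRBBBBRRRRBRRBB]  L=[0,1/2,3/4,7/8,15/16,481/512,3849/4096,7699/8192]  R=[1925/2048,963/1024,241/256,121/128,61/64,31/32,1]  ⇒ 15399/16384

15399/16384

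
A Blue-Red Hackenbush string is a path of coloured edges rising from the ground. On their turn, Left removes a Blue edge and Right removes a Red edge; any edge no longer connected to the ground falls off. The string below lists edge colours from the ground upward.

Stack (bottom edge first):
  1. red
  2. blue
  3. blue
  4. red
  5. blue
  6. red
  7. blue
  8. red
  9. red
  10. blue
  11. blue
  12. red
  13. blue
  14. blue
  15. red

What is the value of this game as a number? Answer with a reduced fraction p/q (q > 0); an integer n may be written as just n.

G_1 [r]  L=[·]  R=[0]  = -1
G_2 [rb]  L=[-1]  R=[0]  = -1/2
G_3 [rbb]  L=[-1 -1/2]  R=[0]  = -1/4
G_4 [rbbr]  L=[-1 -1/2]  R=[-1/4 0]  = -3/8
G_5 [rbbrb]  L=[-1 -1/2 -3/8]  R=[-1/4 0]  = -5/16
G_6 [rbbrbr]  L=[-1 -1/2 -3/8]  R=[-5/16 -1/4 0]  = -11/32
G_7 [rbbrbrb]  L=[-1 -1/2 -3/8 -11/32]  R=[-5/16 -1/4 0]  = -21/64
G_8 [rbbrbrbr]  L=[-1 -1/2 -3/8 -11/32]  R=[-21/64 -5/16 -1/4 0]  = -43/128
G_9 [rbbrbrbrr]  L=[-1 -1/2 -3/8 -11/32]  R=[-43/128 -21/64 -5/16 -1/4 0]  = -87/256
G_10 [rbbrbrbrrb]  L=[-1 -1/2 -3/8 -11/32 -87/256]  R=[-43/128 -21/64 -5/16 -1/4 0]  = -173/512
G_11 [rbbrbrbrrbb]  L=[-1 -1/2 -3/8 -11/32 -87/256 -173/512]  R=[-43/128 -21/64 -5/16 -1/4 0]  = -345/1024
G_12 [rbbrbrbrrbbr]  L=[-1 -1/2 -3/8 -11/32 -87/256 -173/512]  R=[-345/1024 -43/128 -21/64 -5/16 -1/4 0]  = -691/2048
G_13 [rbbrbrbrrbbrb]  L=[-1 -1/2 -3/8 -11/32 -87/256 -173/512 -691/2048]  R=[-345/1024 -43/128 -21/64 -5/16 -1/4 0]  = -1381/4096
G_14 [rbbrbrbrrbbrbb]  L=[-1 -1/2 -3/8 -11/32 -87/256 -173/512 -691/2048 -1381/4096]  R=[-345/1024 -43/128 -21/64 -5/16 -1/4 0]  = -2761/8192
G_15 [rbbrbrbrrbbrbbr]  L=[-1 -1/2 -3/8 -11/32 -87/256 -173/512 -691/2048 -1381/4096]  R=[-2761/8192 -345/1024 -43/128 -21/64 -5/16 -1/4 0]  = -5523/16384

-5523/16384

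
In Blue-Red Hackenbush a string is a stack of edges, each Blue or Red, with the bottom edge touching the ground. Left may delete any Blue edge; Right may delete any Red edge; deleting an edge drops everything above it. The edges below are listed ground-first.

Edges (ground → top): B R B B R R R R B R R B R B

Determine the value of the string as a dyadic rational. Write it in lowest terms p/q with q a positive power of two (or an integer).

step 1: add B to get B; options L={ 0 } R={ · } → 1
step 2: add R to get BR; options L={ 0 } R={ 1 } → 1/2
step 3: add B to get BRB; options L={ 0,1/2 } R={ 1 } → 3/4
step 4: add B to get BRBB; options L={ 0,1/2,3/4 } R={ 1 } → 7/8
step 5: add R to get BRBBR; options L={ 0,1/2,3/4 } R={ 7/8,1 } → 13/16
step 6: add R to get BRBBRR; options L={ 0,1/2,3/4 } R={ 13/16,7/8,1 } → 25/32
step 7: add R to get BRBBRRR; options L={ 0,1/2,3/4 } R={ 25/32,13/16,7/8,1 } → 49/64
step 8: add R to get BRBBRRRR; options L={ 0,1/2,3/4 } R={ 49/64,25/32,13/16,7/8,1 } → 97/128
step 9: add B to get BRBBRRRRB; options L={ 0,1/2,3/4,97/128 } R={ 49/64,25/32,13/16,7/8,1 } → 195/256
step 10: add R to get BRBBRRRRBR; options L={ 0,1/2,3/4,97/128 } R={ 195/256,49/64,25/32,13/16,7/8,1 } → 389/512
step 11: add R to get BRBBRRRRBRR; options L={ 0,1/2,3/4,97/128 } R={ 389/512,195/256,49/64,25/32,13/16,7/8,1 } → 777/1024
step 12: add B to get BRBBRRRRBRRB; options L={ 0,1/2,3/4,97/128,777/1024 } R={ 389/512,195/256,49/64,25/32,13/16,7/8,1 } → 1555/2048
step 13: add R to get BRBBRRRRBRRBR; options L={ 0,1/2,3/4,97/128,777/1024 } R={ 1555/2048,389/512,195/256,49/64,25/32,13/16,7/8,1 } → 3109/4096
step 14: add B to get BRBBRRRRBRRBRB; options L={ 0,1/2,3/4,97/128,777/1024,3109/4096 } R={ 1555/2048,389/512,195/256,49/64,25/32,13/16,7/8,1 } → 6219/8192

6219/8192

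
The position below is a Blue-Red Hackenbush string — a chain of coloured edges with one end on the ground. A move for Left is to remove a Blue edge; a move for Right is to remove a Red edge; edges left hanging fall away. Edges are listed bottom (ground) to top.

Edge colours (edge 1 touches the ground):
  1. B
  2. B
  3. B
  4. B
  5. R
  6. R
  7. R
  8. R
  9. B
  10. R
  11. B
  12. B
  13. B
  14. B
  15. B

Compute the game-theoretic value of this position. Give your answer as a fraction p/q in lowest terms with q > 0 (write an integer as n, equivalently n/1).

Build value(s[:k]) for k = 1..15, string s = B B B B R R R R B R B B B B B.
step 1: add B to get B; options L={ 0 } R={ none } => 1
step 2: add B to get BB; options L={ 0, 1 } R={ none } => 2
step 3: add B to get BBB; options L={ 0, 1, 2 } R={ none } => 3
step 4: add B to get BBBB; options L={ 0, 1, 2, 3 } R={ none } => 4
step 5: add R to get BBBBR; options L={ 0, 1, 2, 3 } R={ 4 } => 7/2
step 6: add R to get BBBBRR; options L={ 0, 1, 2, 3 } R={ 7/2, 4 } => 13/4
step 7: add R to get BBBBRRR; options L={ 0, 1, 2, 3 } R={ 13/4, 7/2, 4 } => 25/8
step 8: add R to get BBBBRRRR; options L={ 0, 1, 2, 3 } R={ 25/8, 13/4, 7/2, 4 } => 49/16
step 9: add B to get BBBBRRRRB; options L={ 0, 1, 2, 3, 49/16 } R={ 25/8, 13/4, 7/2, 4 } => 99/32
step 10: add R to get BBBBRRRRBR; options L={ 0, 1, 2, 3, 49/16 } R={ 99/32, 25/8, 13/4, 7/2, 4 } => 197/64
step 11: add B to get BBBBRRRRBRB; options L={ 0, 1, 2, 3, 49/16, 197/64 } R={ 99/32, 25/8, 13/4, 7/2, 4 } => 395/128
step 12: add B to get BBBBRRRRBRBB; options L={ 0, 1, 2, 3, 49/16, 197/64, 395/128 } R={ 99/32, 25/8, 13/4, 7/2, 4 } => 791/256
step 13: add B to get BBBBRRRRBRBBB; options L={ 0, 1, 2, 3, 49/16, 197/64, 395/128, 791/256 } R={ 99/32, 25/8, 13/4, 7/2, 4 } => 1583/512
step 14: add B to get BBBBRRRRBRBBBB; options L={ 0, 1, 2, 3, 49/16, 197/64, 395/128, 791/256, 1583/512 } R={ 99/32, 25/8, 13/4, 7/2, 4 } => 3167/1024
step 15: add B to get BBBBRRRRBRBBBBB; options L={ 0, 1, 2, 3, 49/16, 197/64, 395/128, 791/256, 1583/512, 3167/1024 } R={ 99/32, 25/8, 13/4, 7/2, 4 } => 6335/2048

6335/2048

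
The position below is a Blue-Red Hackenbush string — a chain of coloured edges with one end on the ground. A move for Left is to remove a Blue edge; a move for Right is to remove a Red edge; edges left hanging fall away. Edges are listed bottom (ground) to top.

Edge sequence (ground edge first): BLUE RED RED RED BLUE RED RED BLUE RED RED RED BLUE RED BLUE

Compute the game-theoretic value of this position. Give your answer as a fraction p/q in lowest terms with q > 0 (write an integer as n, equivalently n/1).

B: Left { 0 }, Right { none } — simplest 1
BR: Left { 0 }, Right { 1 } — simplest 1/2
BRR: Left { 0 }, Right { 1/2; 1 } — simplest 1/4
BRRR: Left { 0 }, Right { 1/4; 1/2; 1 } — simplest 1/8
BRRRB: Left { 0; 1/8 }, Right { 1/4; 1/2; 1 } — simplest 3/16
BRRRBR: Left { 0; 1/8 }, Right { 3/16; 1/4; 1/2; 1 } — simplest 5/32
BRRRBRR: Left { 0; 1/8 }, Right { 5/32; 3/16; 1/4; 1/2; 1 } — simplest 9/64
BRRRBRRB: Left { 0; 1/8; 9/64 }, Right { 5/32; 3/16; 1/4; 1/2; 1 } — simplest 19/128
BRRRBRRBR: Left { 0; 1/8; 9/64 }, Right { 19/128; 5/32; 3/16; 1/4; 1/2; 1 } — simplest 37/256
BRRRBRRBRR: Left { 0; 1/8; 9/64 }, Right { 37/256; 19/128; 5/32; 3/16; 1/4; 1/2; 1 } — simplest 73/512
BRRRBRRBRRR: Left { 0; 1/8; 9/64 }, Right { 73/512; 37/256; 19/128; 5/32; 3/16; 1/4; 1/2; 1 } — simplest 145/1024
BRRRBRRBRRRB: Left { 0; 1/8; 9/64; 145/1024 }, Right { 73/512; 37/256; 19/128; 5/32; 3/16; 1/4; 1/2; 1 } — simplest 291/2048
BRRRBRRBRRRBR: Left { 0; 1/8; 9/64; 145/1024 }, Right { 291/2048; 73/512; 37/256; 19/128; 5/32; 3/16; 1/4; 1/2; 1 } — simplest 581/4096
BRRRBRRBRRRBRB: Left { 0; 1/8; 9/64; 145/1024; 581/4096 }, Right { 291/2048; 73/512; 37/256; 19/128; 5/32; 3/16; 1/4; 1/2; 1 } — simplest 1163/8192

1163/8192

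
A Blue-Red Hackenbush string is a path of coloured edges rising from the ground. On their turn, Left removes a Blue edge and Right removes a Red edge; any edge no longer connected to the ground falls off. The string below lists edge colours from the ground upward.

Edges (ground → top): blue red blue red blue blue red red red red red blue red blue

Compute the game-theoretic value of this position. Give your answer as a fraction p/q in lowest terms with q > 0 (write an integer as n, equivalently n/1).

Recurse on prefixes of the 14-edge string blue red blue red blue blue red red red red red blue red blue:
step 1: add blue to get b; options L={ 0 } R={  } = 1
step 2: add red to get br; options L={ 0 } R={ 1 } = 1/2
step 3: add blue to get brb; options L={ 0 1/2 } R={ 1 } = 3/4
step 4: add red to get brbr; options L={ 0 1/2 } R={ 3/4 1 } = 5/8
step 5: add blue to get brbrb; options L={ 0 1/2 5/8 } R={ 3/4 1 } = 11/16
step 6: add blue to get brbrbb; options L={ 0 1/2 5/8 11/16 } R={ 3/4 1 } = 23/32
step 7: add red to get brbrbbr; options L={ 0 1/2 5/8 11/16 } R={ 23/32 3/4 1 } = 45/64
step 8: add red to get brbrbbrr; options L={ 0 1/2 5/8 11/16 } R={ 45/64 23/32 3/4 1 } = 89/128
step 9: add red to get brbrbbrrr; options L={ 0 1/2 5/8 11/16 } R={ 89/128 45/64 23/32 3/4 1 } = 177/256
step 10: add red to get brbrbbrrrr; options L={ 0 1/2 5/8 11/16 } R={ 177/256 89/128 45/64 23/32 3/4 1 } = 353/512
step 11: add red to get brbrbbrrrrr; options L={ 0 1/2 5/8 11/16 } R={ 353/512 177/256 89/128 45/64 23/32 3/4 1 } = 705/1024
step 12: add blue to get brbrbbrrrrrb; options L={ 0 1/2 5/8 11/16 705/1024 } R={ 353/512 177/256 89/128 45/64 23/32 3/4 1 } = 1411/2048
step 13: add red to get brbrbbrrrrrbr; options L={ 0 1/2 5/8 11/16 705/1024 } R={ 1411/2048 353/512 177/256 89/128 45/64 23/32 3/4 1 } = 2821/4096
step 14: add blue to get brbrbbrrrrrbrb; options L={ 0 1/2 5/8 11/16 705/1024 2821/4096 } R={ 1411/2048 353/512 177/256 89/128 45/64 23/32 3/4 1 } = 5643/8192

5643/8192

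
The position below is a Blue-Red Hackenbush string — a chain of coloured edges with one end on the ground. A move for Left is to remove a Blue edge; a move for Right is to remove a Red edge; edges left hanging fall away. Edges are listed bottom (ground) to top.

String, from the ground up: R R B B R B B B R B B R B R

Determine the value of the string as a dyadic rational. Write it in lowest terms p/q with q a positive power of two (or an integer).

1 of 14 · R · max L −∞ · min R 0 so -1
2 of 14 · RR · max L −∞ · min R -1 so -2
3 of 14 · RRB · max L -2 · min R -1 so -3/2
4 of 14 · RRBB · max L -3/2 · min R -1 so -5/4
5 of 14 · RRBBR · max L -3/2 · min R -5/4 so -11/8
6 of 14 · RRBBRB · max L -11/8 · min R -5/4 so -21/16
7 of 14 · RRBBRBB · max L -21/16 · min R -5/4 so -41/32
8 of 14 · RRBBRBBB · max L -41/32 · min R -5/4 so -81/64
9 of 14 · RRBBRBBBR · max L -41/32 · min R -81/64 so -163/128
10 of 14 · RRBBRBBBRB · max L -163/128 · min R -81/64 so -325/256
11 of 14 · RRBBRBBBRBB · max L -325/256 · min R -81/64 so -649/512
12 of 14 · RRBBRBBBRBBR · max L -325/256 · min R -649/512 so -1299/1024
13 of 14 · RRBBRBBBRBBRB · max L -1299/1024 · min R -649/512 so -2597/2048
14 of 14 · RRBBRBBBRBBRBR · max L -1299/1024 · min R -2597/2048 so -5195/4096

-5195/4096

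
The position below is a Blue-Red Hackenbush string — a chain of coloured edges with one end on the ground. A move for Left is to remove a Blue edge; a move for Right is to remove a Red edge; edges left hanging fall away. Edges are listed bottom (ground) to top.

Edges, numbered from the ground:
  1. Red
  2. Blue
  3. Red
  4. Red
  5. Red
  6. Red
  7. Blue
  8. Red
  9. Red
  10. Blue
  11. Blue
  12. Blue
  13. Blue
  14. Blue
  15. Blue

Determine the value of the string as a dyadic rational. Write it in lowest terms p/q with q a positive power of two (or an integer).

val(R) = { · | 0 } = -1
val(RB) = { -1 | 0 } = -1/2
val(RBR) = { -1 | -1/2,0 } = -3/4
val(RBRR) = { -1 | -3/4,-1/2,0 } = -7/8
val(RBRRR) = { -1 | -7/8,-3/4,-1/2,0 } = -15/16
val(RBRRRR) = { -1 | -15/16,-7/8,-3/4,-1/2,0 } = -31/32
val(RBRRRRB) = { -1,-31/32 | -15/16,-7/8,-3/4,-1/2,0 } = -61/64
val(RBRRRRBR) = { -1,-31/32 | -61/64,-15/16,-7/8,-3/4,-1/2,0 } = -123/128
val(RBRRRRBRR) = { -1,-31/32 | -123/128,-61/64,-15/16,-7/8,-3/4,-1/2,0 } = -247/256
val(RBRRRRBRRB) = { -1,-31/32,-247/256 | -123/128,-61/64,-15/16,-7/8,-3/4,-1/2,0 } = -493/512
val(RBRRRRBRRBB) = { -1,-31/32,-247/256,-493/512 | -123/128,-61/64,-15/16,-7/8,-3/4,-1/2,0 } = -985/1024
val(RBRRRRBRRBBB) = { -1,-31/32,-247/256,-493/512,-985/1024 | -123/128,-61/64,-15/16,-7/8,-3/4,-1/2,0 } = -1969/2048
val(RBRRRRBRRBBBB) = { -1,-31/32,-247/256,-493/512,-985/1024,-1969/2048 | -123/128,-61/64,-15/16,-7/8,-3/4,-1/2,0 } = -3937/4096
val(RBRRRRBRRBBBBB) = { -1,-31/32,-247/256,-493/512,-985/1024,-1969/2048,-3937/4096 | -123/128,-61/64,-15/16,-7/8,-3/4,-1/2,0 } = -7873/8192
val(RBRRRRBRRBBBBBB) = { -1,-31/32,-247/256,-493/512,-985/1024,-1969/2048,-3937/4096,-7873/8192 | -123/128,-61/64,-15/16,-7/8,-3/4,-1/2,0 } = -15745/16384

-15745/16384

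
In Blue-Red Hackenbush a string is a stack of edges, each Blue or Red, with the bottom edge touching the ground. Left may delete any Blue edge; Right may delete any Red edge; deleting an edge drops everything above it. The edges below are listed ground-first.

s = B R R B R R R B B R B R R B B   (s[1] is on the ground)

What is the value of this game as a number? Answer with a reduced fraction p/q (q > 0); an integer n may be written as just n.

4519/16384

edge 1 of 15 (B): { 0 | none } = 1
edge 2 of 15 (R): { 0 | 1 } = 1/2
edge 3 of 15 (R): { 0 | 1/2; 1 } = 1/4
edge 4 of 15 (B): { 0; 1/4 | 1/2; 1 } = 3/8
edge 5 of 15 (R): { 0; 1/4 | 3/8; 1/2; 1 } = 5/16
edge 6 of 15 (R): { 0; 1/4 | 5/16; 3/8; 1/2; 1 } = 9/32
edge 7 of 15 (R): { 0; 1/4 | 9/32; 5/16; 3/8; 1/2; 1 } = 17/64
edge 8 of 15 (B): { 0; 1/4; 17/64 | 9/32; 5/16; 3/8; 1/2; 1 } = 35/128
edge 9 of 15 (B): { 0; 1/4; 17/64; 35/128 | 9/32; 5/16; 3/8; 1/2; 1 } = 71/256
edge 10 of 15 (R): { 0; 1/4; 17/64; 35/128 | 71/256; 9/32; 5/16; 3/8; 1/2; 1 } = 141/512
edge 11 of 15 (B): { 0; 1/4; 17/64; 35/128; 141/512 | 71/256; 9/32; 5/16; 3/8; 1/2; 1 } = 283/1024
edge 12 of 15 (R): { 0; 1/4; 17/64; 35/128; 141/512 | 283/1024; 71/256; 9/32; 5/16; 3/8; 1/2; 1 } = 565/2048
edge 13 of 15 (R): { 0; 1/4; 17/64; 35/128; 141/512 | 565/2048; 283/1024; 71/256; 9/32; 5/16; 3/8; 1/2; 1 } = 1129/4096
edge 14 of 15 (B): { 0; 1/4; 17/64; 35/128; 141/512; 1129/4096 | 565/2048; 283/1024; 71/256; 9/32; 5/16; 3/8; 1/2; 1 } = 2259/8192
edge 15 of 15 (B): { 0; 1/4; 17/64; 35/128; 141/512; 1129/4096; 2259/8192 | 565/2048; 283/1024; 71/256; 9/32; 5/16; 3/8; 1/2; 1 } = 4519/16384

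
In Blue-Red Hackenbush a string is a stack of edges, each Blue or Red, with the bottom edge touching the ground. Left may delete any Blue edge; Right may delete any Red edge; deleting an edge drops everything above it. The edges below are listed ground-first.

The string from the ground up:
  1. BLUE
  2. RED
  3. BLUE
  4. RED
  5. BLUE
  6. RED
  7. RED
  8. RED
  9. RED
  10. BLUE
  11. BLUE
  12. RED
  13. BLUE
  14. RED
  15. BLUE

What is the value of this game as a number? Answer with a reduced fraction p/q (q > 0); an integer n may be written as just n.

10347/16384

step 1: add BLUE to get B; options L={ 0 } R={ (no moves) } = 1
step 2: add RED to get BR; options L={ 0 } R={ 1 } = 1/2
step 3: add BLUE to get BRB; options L={ 0 1/2 } R={ 1 } = 3/4
step 4: add RED to get BRBR; options L={ 0 1/2 } R={ 3/4 1 } = 5/8
step 5: add BLUE to get BRBRB; options L={ 0 1/2 5/8 } R={ 3/4 1 } = 11/16
step 6: add RED to get BRBRBR; options L={ 0 1/2 5/8 } R={ 11/16 3/4 1 } = 21/32
step 7: add RED to get BRBRBRR; options L={ 0 1/2 5/8 } R={ 21/32 11/16 3/4 1 } = 41/64
step 8: add RED to get BRBRBRRR; options L={ 0 1/2 5/8 } R={ 41/64 21/32 11/16 3/4 1 } = 81/128
step 9: add RED to get BRBRBRRRR; options L={ 0 1/2 5/8 } R={ 81/128 41/64 21/32 11/16 3/4 1 } = 161/256
step 10: add BLUE to get BRBRBRRRRB; options L={ 0 1/2 5/8 161/256 } R={ 81/128 41/64 21/32 11/16 3/4 1 } = 323/512
step 11: add BLUE to get BRBRBRRRRBB; options L={ 0 1/2 5/8 161/256 323/512 } R={ 81/128 41/64 21/32 11/16 3/4 1 } = 647/1024
step 12: add RED to get BRBRBRRRRBBR; options L={ 0 1/2 5/8 161/256 323/512 } R={ 647/1024 81/128 41/64 21/32 11/16 3/4 1 } = 1293/2048
step 13: add BLUE to get BRBRBRRRRBBRB; options L={ 0 1/2 5/8 161/256 323/512 1293/2048 } R={ 647/1024 81/128 41/64 21/32 11/16 3/4 1 } = 2587/4096
step 14: add RED to get BRBRBRRRRBBRBR; options L={ 0 1/2 5/8 161/256 323/512 1293/2048 } R={ 2587/4096 647/1024 81/128 41/64 21/32 11/16 3/4 1 } = 5173/8192
step 15: add BLUE to get BRBRBRRRRBBRBRB; options L={ 0 1/2 5/8 161/256 323/512 1293/2048 5173/8192 } R={ 2587/4096 647/1024 81/128 41/64 21/32 11/16 3/4 1 } = 10347/16384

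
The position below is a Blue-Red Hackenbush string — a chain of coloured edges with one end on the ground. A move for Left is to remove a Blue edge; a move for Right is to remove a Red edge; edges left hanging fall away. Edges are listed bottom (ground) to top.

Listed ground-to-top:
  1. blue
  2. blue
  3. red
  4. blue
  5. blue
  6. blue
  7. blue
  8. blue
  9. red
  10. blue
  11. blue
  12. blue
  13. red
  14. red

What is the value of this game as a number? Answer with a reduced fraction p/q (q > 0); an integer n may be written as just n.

Build value(s[:k]) for k = 1..14, string s = blue blue red blue blue blue blue blue red blue blue blue red red.
step 1: add blue to get b; options L={ 0 } R={  } ⇒ 1
step 2: add blue to get bb; options L={ 0,1 } R={  } ⇒ 2
step 3: add red to get bbr; options L={ 0,1 } R={ 2 } ⇒ 3/2
step 4: add blue to get bbrb; options L={ 0,1,3/2 } R={ 2 } ⇒ 7/4
step 5: add blue to get bbrbb; options L={ 0,1,3/2,7/4 } R={ 2 } ⇒ 15/8
step 6: add blue to get bbrbbb; options L={ 0,1,3/2,7/4,15/8 } R={ 2 } ⇒ 31/16
step 7: add blue to get bbrbbbb; options L={ 0,1,3/2,7/4,15/8,31/16 } R={ 2 } ⇒ 63/32
step 8: add blue to get bbrbbbbb; options L={ 0,1,3/2,7/4,15/8,31/16,63/32 } R={ 2 } ⇒ 127/64
step 9: add red to get bbrbbbbbr; options L={ 0,1,3/2,7/4,15/8,31/16,63/32 } R={ 127/64,2 } ⇒ 253/128
step 10: add blue to get bbrbbbbbrb; options L={ 0,1,3/2,7/4,15/8,31/16,63/32,253/128 } R={ 127/64,2 } ⇒ 507/256
step 11: add blue to get bbrbbbbbrbb; options L={ 0,1,3/2,7/4,15/8,31/16,63/32,253/128,507/256 } R={ 127/64,2 } ⇒ 1015/512
step 12: add blue to get bbrbbbbbrbbb; options L={ 0,1,3/2,7/4,15/8,31/16,63/32,253/128,507/256,1015/512 } R={ 127/64,2 } ⇒ 2031/1024
step 13: add red to get bbrbbbbbrbbbr; options L={ 0,1,3/2,7/4,15/8,31/16,63/32,253/128,507/256,1015/512 } R={ 2031/1024,127/64,2 } ⇒ 4061/2048
step 14: add red to get bbrbbbbbrbbbrr; options L={ 0,1,3/2,7/4,15/8,31/16,63/32,253/128,507/256,1015/512 } R={ 4061/2048,2031/1024,127/64,2 } ⇒ 8121/4096

8121/4096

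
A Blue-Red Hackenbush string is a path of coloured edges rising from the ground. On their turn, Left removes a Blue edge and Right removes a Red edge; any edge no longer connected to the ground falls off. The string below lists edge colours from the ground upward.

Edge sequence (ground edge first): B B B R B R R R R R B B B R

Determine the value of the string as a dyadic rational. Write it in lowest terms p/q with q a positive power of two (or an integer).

5149/2048

B: Left { 0 }, Right {  } gives simplest 1
BB: Left { 0; 1 }, Right {  } gives simplest 2
BBB: Left { 0; 1; 2 }, Right {  } gives simplest 3
BBBR: Left { 0; 1; 2 }, Right { 3 } gives simplest 5/2
BBBRB: Left { 0; 1; 2; 5/2 }, Right { 3 } gives simplest 11/4
BBBRBR: Left { 0; 1; 2; 5/2 }, Right { 11/4; 3 } gives simplest 21/8
BBBRBRR: Left { 0; 1; 2; 5/2 }, Right { 21/8; 11/4; 3 } gives simplest 41/16
BBBRBRRR: Left { 0; 1; 2; 5/2 }, Right { 41/16; 21/8; 11/4; 3 } gives simplest 81/32
BBBRBRRRR: Left { 0; 1; 2; 5/2 }, Right { 81/32; 41/16; 21/8; 11/4; 3 } gives simplest 161/64
BBBRBRRRRR: Left { 0; 1; 2; 5/2 }, Right { 161/64; 81/32; 41/16; 21/8; 11/4; 3 } gives simplest 321/128
BBBRBRRRRRB: Left { 0; 1; 2; 5/2; 321/128 }, Right { 161/64; 81/32; 41/16; 21/8; 11/4; 3 } gives simplest 643/256
BBBRBRRRRRBB: Left { 0; 1; 2; 5/2; 321/128; 643/256 }, Right { 161/64; 81/32; 41/16; 21/8; 11/4; 3 } gives simplest 1287/512
BBBRBRRRRRBBB: Left { 0; 1; 2; 5/2; 321/128; 643/256; 1287/512 }, Right { 161/64; 81/32; 41/16; 21/8; 11/4; 3 } gives simplest 2575/1024
BBBRBRRRRRBBBR: Left { 0; 1; 2; 5/2; 321/128; 643/256; 1287/512 }, Right { 2575/1024; 161/64; 81/32; 41/16; 21/8; 11/4; 3 } gives simplest 5149/2048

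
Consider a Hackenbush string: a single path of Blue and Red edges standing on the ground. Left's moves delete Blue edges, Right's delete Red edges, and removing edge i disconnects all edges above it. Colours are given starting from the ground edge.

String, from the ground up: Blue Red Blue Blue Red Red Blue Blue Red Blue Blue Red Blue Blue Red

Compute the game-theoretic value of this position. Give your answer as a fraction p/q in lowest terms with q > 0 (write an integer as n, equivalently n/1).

B: Left { 0 }, Right { none } ⇒ simplest 1
BR: Left { 0 }, Right { 1 } ⇒ simplest 1/2
BRB: Left { 0 1/2 }, Right { 1 } ⇒ simplest 3/4
BRBB: Left { 0 1/2 3/4 }, Right { 1 } ⇒ simplest 7/8
BRBBR: Left { 0 1/2 3/4 }, Right { 7/8 1 } ⇒ simplest 13/16
BRBBRR: Left { 0 1/2 3/4 }, Right { 13/16 7/8 1 } ⇒ simplest 25/32
BRBBRRB: Left { 0 1/2 3/4 25/32 }, Right { 13/16 7/8 1 } ⇒ simplest 51/64
BRBBRRBB: Left { 0 1/2 3/4 25/32 51/64 }, Right { 13/16 7/8 1 } ⇒ simplest 103/128
BRBBRRBBR: Left { 0 1/2 3/4 25/32 51/64 }, Right { 103/128 13/16 7/8 1 } ⇒ simplest 205/256
BRBBRRBBRB: Left { 0 1/2 3/4 25/32 51/64 205/256 }, Right { 103/128 13/16 7/8 1 } ⇒ simplest 411/512
BRBBRRBBRBB: Left { 0 1/2 3/4 25/32 51/64 205/256 411/512 }, Right { 103/128 13/16 7/8 1 } ⇒ simplest 823/1024
BRBBRRBBRBBR: Left { 0 1/2 3/4 25/32 51/64 205/256 411/512 }, Right { 823/1024 103/128 13/16 7/8 1 } ⇒ simplest 1645/2048
BRBBRRBBRBBRB: Left { 0 1/2 3/4 25/32 51/64 205/256 411/512 1645/2048 }, Right { 823/1024 103/128 13/16 7/8 1 } ⇒ simplest 3291/4096
BRBBRRBBRBBRBB: Left { 0 1/2 3/4 25/32 51/64 205/256 411/512 1645/2048 3291/4096 }, Right { 823/1024 103/128 13/16 7/8 1 } ⇒ simplest 6583/8192
BRBBRRBBRBBRBBR: Left { 0 1/2 3/4 25/32 51/64 205/256 411/512 1645/2048 3291/4096 }, Right { 6583/8192 823/1024 103/128 13/16 7/8 1 } ⇒ simplest 13165/16384

13165/16384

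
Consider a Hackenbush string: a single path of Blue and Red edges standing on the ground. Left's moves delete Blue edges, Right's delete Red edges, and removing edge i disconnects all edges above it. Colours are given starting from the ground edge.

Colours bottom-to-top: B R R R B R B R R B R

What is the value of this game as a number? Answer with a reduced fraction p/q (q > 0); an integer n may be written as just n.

165/1024

G_1 [B]  L=[0]  R=[none]  => 1
G_2 [BR]  L=[0]  R=[1]  => 1/2
G_3 [BRR]  L=[0]  R=[1/2, 1]  => 1/4
G_4 [BRRR]  L=[0]  R=[1/4, 1/2, 1]  => 1/8
G_5 [BRRRB]  L=[0, 1/8]  R=[1/4, 1/2, 1]  => 3/16
G_6 [BRRRBR]  L=[0, 1/8]  R=[3/16, 1/4, 1/2, 1]  => 5/32
G_7 [BRRRBRB]  L=[0, 1/8, 5/32]  R=[3/16, 1/4, 1/2, 1]  => 11/64
G_8 [BRRRBRBR]  L=[0, 1/8, 5/32]  R=[11/64, 3/16, 1/4, 1/2, 1]  => 21/128
G_9 [BRRRBRBRR]  L=[0, 1/8, 5/32]  R=[21/128, 11/64, 3/16, 1/4, 1/2, 1]  => 41/256
G_10 [BRRRBRBRRB]  L=[0, 1/8, 5/32, 41/256]  R=[21/128, 11/64, 3/16, 1/4, 1/2, 1]  => 83/512
G_11 [BRRRBRBRRBR]  L=[0, 1/8, 5/32, 41/256]  R=[83/512, 21/128, 11/64, 3/16, 1/4, 1/2, 1]  => 165/1024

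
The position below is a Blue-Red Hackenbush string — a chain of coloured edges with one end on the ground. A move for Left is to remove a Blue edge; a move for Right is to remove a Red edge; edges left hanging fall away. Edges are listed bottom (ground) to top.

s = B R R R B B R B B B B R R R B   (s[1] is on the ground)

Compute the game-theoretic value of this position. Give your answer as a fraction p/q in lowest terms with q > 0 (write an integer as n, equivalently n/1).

3555/16384

Build G(s[:k]) for k = 1..15, string s = B R R R B B R B B B B R R R B.
edge 1 of 15 (B): { 0 | (no moves) } — 1
edge 2 of 15 (R): { 0 | 1 } — 1/2
edge 3 of 15 (R): { 0 | 1/2, 1 } — 1/4
edge 4 of 15 (R): { 0 | 1/4, 1/2, 1 } — 1/8
edge 5 of 15 (B): { 0, 1/8 | 1/4, 1/2, 1 } — 3/16
edge 6 of 15 (B): { 0, 1/8, 3/16 | 1/4, 1/2, 1 } — 7/32
edge 7 of 15 (R): { 0, 1/8, 3/16 | 7/32, 1/4, 1/2, 1 } — 13/64
edge 8 of 15 (B): { 0, 1/8, 3/16, 13/64 | 7/32, 1/4, 1/2, 1 } — 27/128
edge 9 of 15 (B): { 0, 1/8, 3/16, 13/64, 27/128 | 7/32, 1/4, 1/2, 1 } — 55/256
edge 10 of 15 (B): { 0, 1/8, 3/16, 13/64, 27/128, 55/256 | 7/32, 1/4, 1/2, 1 } — 111/512
edge 11 of 15 (B): { 0, 1/8, 3/16, 13/64, 27/128, 55/256, 111/512 | 7/32, 1/4, 1/2, 1 } — 223/1024
edge 12 of 15 (R): { 0, 1/8, 3/16, 13/64, 27/128, 55/256, 111/512 | 223/1024, 7/32, 1/4, 1/2, 1 } — 445/2048
edge 13 of 15 (R): { 0, 1/8, 3/16, 13/64, 27/128, 55/256, 111/512 | 445/2048, 223/1024, 7/32, 1/4, 1/2, 1 } — 889/4096
edge 14 of 15 (R): { 0, 1/8, 3/16, 13/64, 27/128, 55/256, 111/512 | 889/4096, 445/2048, 223/1024, 7/32, 1/4, 1/2, 1 } — 1777/8192
edge 15 of 15 (B): { 0, 1/8, 3/16, 13/64, 27/128, 55/256, 111/512, 1777/8192 | 889/4096, 445/2048, 223/1024, 7/32, 1/4, 1/2, 1 } — 3555/16384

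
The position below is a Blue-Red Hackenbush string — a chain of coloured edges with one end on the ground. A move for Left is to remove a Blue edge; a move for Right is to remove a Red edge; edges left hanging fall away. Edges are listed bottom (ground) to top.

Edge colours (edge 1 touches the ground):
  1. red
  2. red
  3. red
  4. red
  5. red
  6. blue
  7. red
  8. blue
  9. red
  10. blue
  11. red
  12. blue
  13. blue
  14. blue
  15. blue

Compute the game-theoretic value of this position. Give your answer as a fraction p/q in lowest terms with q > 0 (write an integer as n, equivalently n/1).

-4769/1024

Prefix values for red red red red red blue red blue red blue red blue blue blue blue via {L|R} + simplicity:
r: Left { — }, Right { 0 } => simplest -1
rr: Left { — }, Right { -1,0 } => simplest -2
rrr: Left { — }, Right { -2,-1,0 } => simplest -3
rrrr: Left { — }, Right { -3,-2,-1,0 } => simplest -4
rrrrr: Left { — }, Right { -4,-3,-2,-1,0 } => simplest -5
rrrrrb: Left { -5 }, Right { -4,-3,-2,-1,0 } => simplest -9/2
rrrrrbr: Left { -5 }, Right { -9/2,-4,-3,-2,-1,0 } => simplest -19/4
rrrrrbrb: Left { -5,-19/4 }, Right { -9/2,-4,-3,-2,-1,0 } => simplest -37/8
rrrrrbrbr: Left { -5,-19/4 }, Right { -37/8,-9/2,-4,-3,-2,-1,0 } => simplest -75/16
rrrrrbrbrb: Left { -5,-19/4,-75/16 }, Right { -37/8,-9/2,-4,-3,-2,-1,0 } => simplest -149/32
rrrrrbrbrbr: Left { -5,-19/4,-75/16 }, Right { -149/32,-37/8,-9/2,-4,-3,-2,-1,0 } => simplest -299/64
rrrrrbrbrbrb: Left { -5,-19/4,-75/16,-299/64 }, Right { -149/32,-37/8,-9/2,-4,-3,-2,-1,0 } => simplest -597/128
rrrrrbrbrbrbb: Left { -5,-19/4,-75/16,-299/64,-597/128 }, Right { -149/32,-37/8,-9/2,-4,-3,-2,-1,0 } => simplest -1193/256
rrrrrbrbrbrbbb: Left { -5,-19/4,-75/16,-299/64,-597/128,-1193/256 }, Right { -149/32,-37/8,-9/2,-4,-3,-2,-1,0 } => simplest -2385/512
rrrrrbrbrbrbbbb: Left { -5,-19/4,-75/16,-299/64,-597/128,-1193/256,-2385/512 }, Right { -149/32,-37/8,-9/2,-4,-3,-2,-1,0 } => simplest -4769/1024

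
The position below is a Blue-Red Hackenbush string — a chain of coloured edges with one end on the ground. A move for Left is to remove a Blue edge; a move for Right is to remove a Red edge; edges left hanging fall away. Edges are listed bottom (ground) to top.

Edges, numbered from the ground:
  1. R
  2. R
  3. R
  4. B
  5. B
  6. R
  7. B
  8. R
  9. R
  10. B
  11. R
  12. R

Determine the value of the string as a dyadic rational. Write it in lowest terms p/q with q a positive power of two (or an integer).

Prefix values for R R R B B R B R R B R R via {L|R} + simplicity:
G(R) = { none | 0 } ⇒ -1
G(RR) = { none | -1, 0 } ⇒ -2
G(RRR) = { none | -2, -1, 0 } ⇒ -3
G(RRRB) = { -3 | -2, -1, 0 } ⇒ -5/2
G(RRRBB) = { -3, -5/2 | -2, -1, 0 } ⇒ -9/4
G(RRRBBR) = { -3, -5/2 | -9/4, -2, -1, 0 } ⇒ -19/8
G(RRRBBRB) = { -3, -5/2, -19/8 | -9/4, -2, -1, 0 } ⇒ -37/16
G(RRRBBRBR) = { -3, -5/2, -19/8 | -37/16, -9/4, -2, -1, 0 } ⇒ -75/32
G(RRRBBRBRR) = { -3, -5/2, -19/8 | -75/32, -37/16, -9/4, -2, -1, 0 } ⇒ -151/64
G(RRRBBRBRRB) = { -3, -5/2, -19/8, -151/64 | -75/32, -37/16, -9/4, -2, -1, 0 } ⇒ -301/128
G(RRRBBRBRRBR) = { -3, -5/2, -19/8, -151/64 | -301/128, -75/32, -37/16, -9/4, -2, -1, 0 } ⇒ -603/256
G(RRRBBRBRRBRR) = { -3, -5/2, -19/8, -151/64 | -603/256, -301/128, -75/32, -37/16, -9/4, -2, -1, 0 } ⇒ -1207/512

-1207/512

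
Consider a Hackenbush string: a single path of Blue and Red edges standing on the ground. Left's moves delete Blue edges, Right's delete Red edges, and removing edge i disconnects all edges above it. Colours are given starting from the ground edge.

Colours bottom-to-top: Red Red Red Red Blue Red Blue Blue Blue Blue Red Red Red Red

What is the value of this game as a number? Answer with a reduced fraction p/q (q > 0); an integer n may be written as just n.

Build value(s[:k]) for k = 1..14, string s = Red Red Red Red Blue Red Blue Blue Blue Blue Red Red Red Red.
step 1: add Red to get R; options L={ (no moves) } R={ 0 } gives -1
step 2: add Red to get RR; options L={ (no moves) } R={ -1 0 } gives -2
step 3: add Red to get RRR; options L={ (no moves) } R={ -2 -1 0 } gives -3
step 4: add Red to get RRRR; options L={ (no moves) } R={ -3 -2 -1 0 } gives -4
step 5: add Blue to get RRRRB; options L={ -4 } R={ -3 -2 -1 0 } gives -7/2
step 6: add Red to get RRRRBR; options L={ -4 } R={ -7/2 -3 -2 -1 0 } gives -15/4
step 7: add Blue to get RRRRBRB; options L={ -4 -15/4 } R={ -7/2 -3 -2 -1 0 } gives -29/8
step 8: add Blue to get RRRRBRBB; options L={ -4 -15/4 -29/8 } R={ -7/2 -3 -2 -1 0 } gives -57/16
step 9: add Blue to get RRRRBRBBB; options L={ -4 -15/4 -29/8 -57/16 } R={ -7/2 -3 -2 -1 0 } gives -113/32
step 10: add Blue to get RRRRBRBBBB; options L={ -4 -15/4 -29/8 -57/16 -113/32 } R={ -7/2 -3 -2 -1 0 } gives -225/64
step 11: add Red to get RRRRBRBBBBR; options L={ -4 -15/4 -29/8 -57/16 -113/32 } R={ -225/64 -7/2 -3 -2 -1 0 } gives -451/128
step 12: add Red to get RRRRBRBBBBRR; options L={ -4 -15/4 -29/8 -57/16 -113/32 } R={ -451/128 -225/64 -7/2 -3 -2 -1 0 } gives -903/256
step 13: add Red to get RRRRBRBBBBRRR; options L={ -4 -15/4 -29/8 -57/16 -113/32 } R={ -903/256 -451/128 -225/64 -7/2 -3 -2 -1 0 } gives -1807/512
step 14: add Red to get RRRRBRBBBBRRRR; options L={ -4 -15/4 -29/8 -57/16 -113/32 } R={ -1807/512 -903/256 -451/128 -225/64 -7/2 -3 -2 -1 0 } gives -3615/1024

-3615/1024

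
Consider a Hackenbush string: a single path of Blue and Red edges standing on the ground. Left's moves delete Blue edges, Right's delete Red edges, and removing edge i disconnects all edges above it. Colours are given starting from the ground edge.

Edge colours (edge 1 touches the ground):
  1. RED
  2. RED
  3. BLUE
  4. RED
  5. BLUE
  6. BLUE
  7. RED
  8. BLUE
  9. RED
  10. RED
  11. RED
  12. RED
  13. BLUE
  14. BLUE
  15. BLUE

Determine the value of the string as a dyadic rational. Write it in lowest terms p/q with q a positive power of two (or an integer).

-13041/8192

Recurse on prefixes of the 15-edge string RED RED BLUE RED BLUE BLUE RED BLUE RED RED RED RED BLUE BLUE BLUE:
val(R) = { ∅ | 0 } -> -1
val(RR) = { ∅ | -1; 0 } -> -2
val(RRB) = { -2 | -1; 0 } -> -3/2
val(RRBR) = { -2 | -3/2; -1; 0 } -> -7/4
val(RRBRB) = { -2; -7/4 | -3/2; -1; 0 } -> -13/8
val(RRBRBB) = { -2; -7/4; -13/8 | -3/2; -1; 0 } -> -25/16
val(RRBRBBR) = { -2; -7/4; -13/8 | -25/16; -3/2; -1; 0 } -> -51/32
val(RRBRBBRB) = { -2; -7/4; -13/8; -51/32 | -25/16; -3/2; -1; 0 } -> -101/64
val(RRBRBBRBR) = { -2; -7/4; -13/8; -51/32 | -101/64; -25/16; -3/2; -1; 0 } -> -203/128
val(RRBRBBRBRR) = { -2; -7/4; -13/8; -51/32 | -203/128; -101/64; -25/16; -3/2; -1; 0 } -> -407/256
val(RRBRBBRBRRR) = { -2; -7/4; -13/8; -51/32 | -407/256; -203/128; -101/64; -25/16; -3/2; -1; 0 } -> -815/512
val(RRBRBBRBRRRR) = { -2; -7/4; -13/8; -51/32 | -815/512; -407/256; -203/128; -101/64; -25/16; -3/2; -1; 0 } -> -1631/1024
val(RRBRBBRBRRRRB) = { -2; -7/4; -13/8; -51/32; -1631/1024 | -815/512; -407/256; -203/128; -101/64; -25/16; -3/2; -1; 0 } -> -3261/2048
val(RRBRBBRBRRRRBB) = { -2; -7/4; -13/8; -51/32; -1631/1024; -3261/2048 | -815/512; -407/256; -203/128; -101/64; -25/16; -3/2; -1; 0 } -> -6521/4096
val(RRBRBBRBRRRRBBB) = { -2; -7/4; -13/8; -51/32; -1631/1024; -3261/2048; -6521/4096 | -815/512; -407/256; -203/128; -101/64; -25/16; -3/2; -1; 0 } -> -13041/8192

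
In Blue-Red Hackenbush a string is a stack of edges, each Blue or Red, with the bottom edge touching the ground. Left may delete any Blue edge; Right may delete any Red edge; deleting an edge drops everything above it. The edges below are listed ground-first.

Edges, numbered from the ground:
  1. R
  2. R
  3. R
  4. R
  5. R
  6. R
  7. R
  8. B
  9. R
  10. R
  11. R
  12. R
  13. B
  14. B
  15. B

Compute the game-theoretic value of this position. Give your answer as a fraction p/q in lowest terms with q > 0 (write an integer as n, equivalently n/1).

Build value(s[:k]) for k = 1..15, string s = R R R R R R R B R R R R B B B.
edge 1 of 15 (R): { (no moves) | 0 } — -1
edge 2 of 15 (R): { (no moves) | -1,0 } — -2
edge 3 of 15 (R): { (no moves) | -2,-1,0 } — -3
edge 4 of 15 (R): { (no moves) | -3,-2,-1,0 } — -4
edge 5 of 15 (R): { (no moves) | -4,-3,-2,-1,0 } — -5
edge 6 of 15 (R): { (no moves) | -5,-4,-3,-2,-1,0 } — -6
edge 7 of 15 (R): { (no moves) | -6,-5,-4,-3,-2,-1,0 } — -7
edge 8 of 15 (B): { -7 | -6,-5,-4,-3,-2,-1,0 } — -13/2
edge 9 of 15 (R): { -7 | -13/2,-6,-5,-4,-3,-2,-1,0 } — -27/4
edge 10 of 15 (R): { -7 | -27/4,-13/2,-6,-5,-4,-3,-2,-1,0 } — -55/8
edge 11 of 15 (R): { -7 | -55/8,-27/4,-13/2,-6,-5,-4,-3,-2,-1,0 } — -111/16
edge 12 of 15 (R): { -7 | -111/16,-55/8,-27/4,-13/2,-6,-5,-4,-3,-2,-1,0 } — -223/32
edge 13 of 15 (B): { -7,-223/32 | -111/16,-55/8,-27/4,-13/2,-6,-5,-4,-3,-2,-1,0 } — -445/64
edge 14 of 15 (B): { -7,-223/32,-445/64 | -111/16,-55/8,-27/4,-13/2,-6,-5,-4,-3,-2,-1,0 } — -889/128
edge 15 of 15 (B): { -7,-223/32,-445/64,-889/128 | -111/16,-55/8,-27/4,-13/2,-6,-5,-4,-3,-2,-1,0 } — -1777/256

-1777/256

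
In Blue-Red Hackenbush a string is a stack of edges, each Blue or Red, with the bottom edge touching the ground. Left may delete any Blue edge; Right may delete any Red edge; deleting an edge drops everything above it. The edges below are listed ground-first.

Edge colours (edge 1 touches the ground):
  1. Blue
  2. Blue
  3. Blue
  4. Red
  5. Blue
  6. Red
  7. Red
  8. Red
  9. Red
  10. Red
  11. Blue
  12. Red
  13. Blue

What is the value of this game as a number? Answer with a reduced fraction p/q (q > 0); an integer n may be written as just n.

2571/1024

Build val(s[:k]) for k = 1..13, string s = Blue Blue Blue Red Blue Red Red Red Red Red Blue Red Blue.
val(B) = { 0 |  } -> 1
val(BB) = { 0, 1 |  } -> 2
val(BBB) = { 0, 1, 2 |  } -> 3
val(BBBR) = { 0, 1, 2 | 3 } -> 5/2
val(BBBRB) = { 0, 1, 2, 5/2 | 3 } -> 11/4
val(BBBRBR) = { 0, 1, 2, 5/2 | 11/4, 3 } -> 21/8
val(BBBRBRR) = { 0, 1, 2, 5/2 | 21/8, 11/4, 3 } -> 41/16
val(BBBRBRRR) = { 0, 1, 2, 5/2 | 41/16, 21/8, 11/4, 3 } -> 81/32
val(BBBRBRRRR) = { 0, 1, 2, 5/2 | 81/32, 41/16, 21/8, 11/4, 3 } -> 161/64
val(BBBRBRRRRR) = { 0, 1, 2, 5/2 | 161/64, 81/32, 41/16, 21/8, 11/4, 3 } -> 321/128
val(BBBRBRRRRRB) = { 0, 1, 2, 5/2, 321/128 | 161/64, 81/32, 41/16, 21/8, 11/4, 3 } -> 643/256
val(BBBRBRRRRRBR) = { 0, 1, 2, 5/2, 321/128 | 643/256, 161/64, 81/32, 41/16, 21/8, 11/4, 3 } -> 1285/512
val(BBBRBRRRRRBRB) = { 0, 1, 2, 5/2, 321/128, 1285/512 | 643/256, 161/64, 81/32, 41/16, 21/8, 11/4, 3 } -> 2571/1024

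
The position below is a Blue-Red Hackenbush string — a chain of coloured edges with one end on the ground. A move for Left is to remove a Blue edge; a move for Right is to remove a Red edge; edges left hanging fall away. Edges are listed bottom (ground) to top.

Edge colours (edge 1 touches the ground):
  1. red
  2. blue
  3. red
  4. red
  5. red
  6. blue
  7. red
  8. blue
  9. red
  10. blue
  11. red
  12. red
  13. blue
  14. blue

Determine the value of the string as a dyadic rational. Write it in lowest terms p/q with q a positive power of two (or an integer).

Recurse on prefixes of the 14-edge string red blue red red red blue red blue red blue red red blue blue:
edge 1 of 14 (red): { (no moves) | 0 } ⇒ -1
edge 2 of 14 (blue): { -1 | 0 } ⇒ -1/2
edge 3 of 14 (red): { -1 | -1/2 0 } ⇒ -3/4
edge 4 of 14 (red): { -1 | -3/4 -1/2 0 } ⇒ -7/8
edge 5 of 14 (red): { -1 | -7/8 -3/4 -1/2 0 } ⇒ -15/16
edge 6 of 14 (blue): { -1 -15/16 | -7/8 -3/4 -1/2 0 } ⇒ -29/32
edge 7 of 14 (red): { -1 -15/16 | -29/32 -7/8 -3/4 -1/2 0 } ⇒ -59/64
edge 8 of 14 (blue): { -1 -15/16 -59/64 | -29/32 -7/8 -3/4 -1/2 0 } ⇒ -117/128
edge 9 of 14 (red): { -1 -15/16 -59/64 | -117/128 -29/32 -7/8 -3/4 -1/2 0 } ⇒ -235/256
edge 10 of 14 (blue): { -1 -15/16 -59/64 -235/256 | -117/128 -29/32 -7/8 -3/4 -1/2 0 } ⇒ -469/512
edge 11 of 14 (red): { -1 -15/16 -59/64 -235/256 | -469/512 -117/128 -29/32 -7/8 -3/4 -1/2 0 } ⇒ -939/1024
edge 12 of 14 (red): { -1 -15/16 -59/64 -235/256 | -939/1024 -469/512 -117/128 -29/32 -7/8 -3/4 -1/2 0 } ⇒ -1879/2048
edge 13 of 14 (blue): { -1 -15/16 -59/64 -235/256 -1879/2048 | -939/1024 -469/512 -117/128 -29/32 -7/8 -3/4 -1/2 0 } ⇒ -3757/4096
edge 14 of 14 (blue): { -1 -15/16 -59/64 -235/256 -1879/2048 -3757/4096 | -939/1024 -469/512 -117/128 -29/32 -7/8 -3/4 -1/2 0 } ⇒ -7513/8192

-7513/8192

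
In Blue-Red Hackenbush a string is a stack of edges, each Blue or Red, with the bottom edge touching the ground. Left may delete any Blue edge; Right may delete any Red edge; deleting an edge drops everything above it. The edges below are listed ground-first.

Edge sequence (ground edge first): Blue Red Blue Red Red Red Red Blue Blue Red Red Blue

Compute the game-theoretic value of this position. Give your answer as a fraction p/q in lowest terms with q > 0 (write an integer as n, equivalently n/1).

1075/2048

edge 1 of 12 (Blue): { 0 |  } ⇒ 1
edge 2 of 12 (Red): { 0 | 1 } ⇒ 1/2
edge 3 of 12 (Blue): { 0,1/2 | 1 } ⇒ 3/4
edge 4 of 12 (Red): { 0,1/2 | 3/4,1 } ⇒ 5/8
edge 5 of 12 (Red): { 0,1/2 | 5/8,3/4,1 } ⇒ 9/16
edge 6 of 12 (Red): { 0,1/2 | 9/16,5/8,3/4,1 } ⇒ 17/32
edge 7 of 12 (Red): { 0,1/2 | 17/32,9/16,5/8,3/4,1 } ⇒ 33/64
edge 8 of 12 (Blue): { 0,1/2,33/64 | 17/32,9/16,5/8,3/4,1 } ⇒ 67/128
edge 9 of 12 (Blue): { 0,1/2,33/64,67/128 | 17/32,9/16,5/8,3/4,1 } ⇒ 135/256
edge 10 of 12 (Red): { 0,1/2,33/64,67/128 | 135/256,17/32,9/16,5/8,3/4,1 } ⇒ 269/512
edge 11 of 12 (Red): { 0,1/2,33/64,67/128 | 269/512,135/256,17/32,9/16,5/8,3/4,1 } ⇒ 537/1024
edge 12 of 12 (Blue): { 0,1/2,33/64,67/128,537/1024 | 269/512,135/256,17/32,9/16,5/8,3/4,1 } ⇒ 1075/2048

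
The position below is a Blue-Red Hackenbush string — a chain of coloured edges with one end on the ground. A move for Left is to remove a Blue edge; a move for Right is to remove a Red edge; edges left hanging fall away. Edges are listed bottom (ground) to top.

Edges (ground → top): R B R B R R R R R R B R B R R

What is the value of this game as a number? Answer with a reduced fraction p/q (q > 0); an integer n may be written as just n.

Prefix values for R B R B R R R R R R B R B R R via {L|R} + simplicity:
value(R) = { (no moves) | 0 } => -1
value(RB) = { -1 | 0 } => -1/2
value(RBR) = { -1 | -1/2, 0 } => -3/4
value(RBRB) = { -1, -3/4 | -1/2, 0 } => -5/8
value(RBRBR) = { -1, -3/4 | -5/8, -1/2, 0 } => -11/16
value(RBRBRR) = { -1, -3/4 | -11/16, -5/8, -1/2, 0 } => -23/32
value(RBRBRRR) = { -1, -3/4 | -23/32, -11/16, -5/8, -1/2, 0 } => -47/64
value(RBRBRRRR) = { -1, -3/4 | -47/64, -23/32, -11/16, -5/8, -1/2, 0 } => -95/128
value(RBRBRRRRR) = { -1, -3/4 | -95/128, -47/64, -23/32, -11/16, -5/8, -1/2, 0 } => -191/256
value(RBRBRRRRRR) = { -1, -3/4 | -191/256, -95/128, -47/64, -23/32, -11/16, -5/8, -1/2, 0 } => -383/512
value(RBRBRRRRRRB) = { -1, -3/4, -383/512 | -191/256, -95/128, -47/64, -23/32, -11/16, -5/8, -1/2, 0 } => -765/1024
value(RBRBRRRRRRBR) = { -1, -3/4, -383/512 | -765/1024, -191/256, -95/128, -47/64, -23/32, -11/16, -5/8, -1/2, 0 } => -1531/2048
value(RBRBRRRRRRBRB) = { -1, -3/4, -383/512, -1531/2048 | -765/1024, -191/256, -95/128, -47/64, -23/32, -11/16, -5/8, -1/2, 0 } => -3061/4096
value(RBRBRRRRRRBRBR) = { -1, -3/4, -383/512, -1531/2048 | -3061/4096, -765/1024, -191/256, -95/128, -47/64, -23/32, -11/16, -5/8, -1/2, 0 } => -6123/8192
value(RBRBRRRRRRBRBRR) = { -1, -3/4, -383/512, -1531/2048 | -6123/8192, -3061/4096, -765/1024, -191/256, -95/128, -47/64, -23/32, -11/16, -5/8, -1/2, 0 } => -12247/16384

-12247/16384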